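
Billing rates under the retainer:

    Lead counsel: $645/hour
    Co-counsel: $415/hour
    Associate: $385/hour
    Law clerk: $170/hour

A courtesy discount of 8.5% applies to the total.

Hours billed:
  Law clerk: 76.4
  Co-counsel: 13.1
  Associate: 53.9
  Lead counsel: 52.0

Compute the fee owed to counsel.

$66,535.14

Lead counsel: 52.0 × $645 = $33,540.00
Co-counsel: 13.1 × $415 = $5,436.50
Associate: 53.9 × $385 = $20,751.50
Law clerk: 76.4 × $170 = $12,988.00
Subtotal: $72,716.00
Less 8.5% discount: −$6,180.86
Total: $72,716.00 − $6,180.86 = $66,535.14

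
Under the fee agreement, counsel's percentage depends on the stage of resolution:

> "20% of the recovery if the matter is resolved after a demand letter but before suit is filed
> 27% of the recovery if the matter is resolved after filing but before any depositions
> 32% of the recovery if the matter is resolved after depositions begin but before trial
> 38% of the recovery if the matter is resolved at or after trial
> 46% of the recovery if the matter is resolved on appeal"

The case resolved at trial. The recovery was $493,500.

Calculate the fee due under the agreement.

The matter resolved at trial, so the 38% rate applies.
$493,500 × 38% = $187,530.00

$187,530.00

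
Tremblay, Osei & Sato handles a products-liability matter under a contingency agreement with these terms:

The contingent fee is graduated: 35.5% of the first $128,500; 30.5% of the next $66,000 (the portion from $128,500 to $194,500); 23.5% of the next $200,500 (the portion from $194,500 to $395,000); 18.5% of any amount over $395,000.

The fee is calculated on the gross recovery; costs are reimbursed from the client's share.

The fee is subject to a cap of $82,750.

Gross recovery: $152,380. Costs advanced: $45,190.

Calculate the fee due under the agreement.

$52,900.90

Fee base is the gross recovery, $152,380; costs are reimbursed separately.
First $128,500 at 35.5% = $45,617.50
Remaining $23,880 at 30.5% = $7,283.40
Fee: $45,617.50 + $7,283.40 = $52,900.90
$52,900.90 is under the $82,750 cap.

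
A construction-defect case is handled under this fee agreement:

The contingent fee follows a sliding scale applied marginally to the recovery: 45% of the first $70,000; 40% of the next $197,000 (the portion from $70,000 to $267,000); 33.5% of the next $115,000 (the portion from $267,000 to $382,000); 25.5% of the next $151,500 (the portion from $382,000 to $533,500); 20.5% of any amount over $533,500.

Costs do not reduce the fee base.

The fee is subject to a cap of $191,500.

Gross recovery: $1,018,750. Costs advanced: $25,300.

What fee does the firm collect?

$191,500.00

Fee base is the gross recovery, $1,018,750; costs are reimbursed separately.
First $70,000 at 45% = $31,500.00
Next $197,000 at 40% = $78,800.00
Next $115,000 at 33.5% = $38,525.00
Next $151,500 at 25.5% = $38,632.50
Remaining $485,250 at 20.5% = $99,476.25
Fee: $31,500.00 + $78,800.00 + $38,525.00 + $38,632.50 + $99,476.25 = $286,933.75
$286,933.75 exceeds the $191,500 cap, so the fee is capped at $191,500.00.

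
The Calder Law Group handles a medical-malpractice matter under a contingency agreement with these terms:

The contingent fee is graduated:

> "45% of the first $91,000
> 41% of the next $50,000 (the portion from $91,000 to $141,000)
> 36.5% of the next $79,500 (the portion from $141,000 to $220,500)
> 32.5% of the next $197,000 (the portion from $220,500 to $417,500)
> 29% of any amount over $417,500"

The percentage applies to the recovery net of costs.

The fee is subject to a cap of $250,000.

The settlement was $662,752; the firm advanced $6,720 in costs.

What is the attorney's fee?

$223,666.78

Fee base (net of costs): $662,752 − $6,720 = $656,032
First $91,000 at 45% = $40,950.00
Next $50,000 at 41% = $20,500.00
Next $79,500 at 36.5% = $29,017.50
Next $197,000 at 32.5% = $64,025.00
Remaining $238,532 at 29% = $69,174.28
Fee: $40,950.00 + $20,500.00 + $29,017.50 + $64,025.00 + $69,174.28 = $223,666.78
$223,666.78 is under the $250,000 cap.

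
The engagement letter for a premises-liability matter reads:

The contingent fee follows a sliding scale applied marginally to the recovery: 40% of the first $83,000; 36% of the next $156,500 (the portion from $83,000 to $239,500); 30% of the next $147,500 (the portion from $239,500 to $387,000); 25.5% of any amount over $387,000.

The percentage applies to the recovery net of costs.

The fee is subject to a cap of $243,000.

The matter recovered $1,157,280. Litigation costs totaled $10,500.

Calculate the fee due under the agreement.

$243,000.00

Fee base (net of costs): $1,157,280 − $10,500 = $1,146,780
First $83,000 at 40% = $33,200.00
Next $156,500 at 36% = $56,340.00
Next $147,500 at 30% = $44,250.00
Remaining $759,780 at 25.5% = $193,743.90
Fee: $33,200.00 + $56,340.00 + $44,250.00 + $193,743.90 = $327,533.90
$327,533.90 exceeds the $243,000 cap, so the fee is capped at $243,000.00.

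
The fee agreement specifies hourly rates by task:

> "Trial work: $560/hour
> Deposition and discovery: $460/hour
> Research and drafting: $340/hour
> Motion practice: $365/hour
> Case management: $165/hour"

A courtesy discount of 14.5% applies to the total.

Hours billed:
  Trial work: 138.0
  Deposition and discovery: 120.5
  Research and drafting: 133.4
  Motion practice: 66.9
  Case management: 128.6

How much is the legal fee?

$191,266.49

Trial work: 138.0 × $560 = $77,280.00
Deposition and discovery: 120.5 × $460 = $55,430.00
Research and drafting: 133.4 × $340 = $45,356.00
Motion practice: 66.9 × $365 = $24,418.50
Case management: 128.6 × $165 = $21,219.00
Subtotal: $223,703.50
Less 14.5% discount: −$32,437.01
Total: $223,703.50 − $32,437.01 = $191,266.49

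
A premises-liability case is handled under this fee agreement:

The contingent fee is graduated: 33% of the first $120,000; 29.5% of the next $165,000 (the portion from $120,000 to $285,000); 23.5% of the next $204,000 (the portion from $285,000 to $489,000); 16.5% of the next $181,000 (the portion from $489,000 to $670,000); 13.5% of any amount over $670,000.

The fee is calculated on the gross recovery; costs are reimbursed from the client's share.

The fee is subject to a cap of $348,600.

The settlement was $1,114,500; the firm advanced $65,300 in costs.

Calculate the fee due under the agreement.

Fee base is the gross recovery, $1,114,500; costs are reimbursed separately.
First $120,000 at 33% = $39,600.00
Next $165,000 at 29.5% = $48,675.00
Next $204,000 at 23.5% = $47,940.00
Next $181,000 at 16.5% = $29,865.00
Remaining $444,500 at 13.5% = $60,007.50
Fee: $39,600.00 + $48,675.00 + $47,940.00 + $29,865.00 + $60,007.50 = $226,087.50
$226,087.50 is under the $348,600 cap.

$226,087.50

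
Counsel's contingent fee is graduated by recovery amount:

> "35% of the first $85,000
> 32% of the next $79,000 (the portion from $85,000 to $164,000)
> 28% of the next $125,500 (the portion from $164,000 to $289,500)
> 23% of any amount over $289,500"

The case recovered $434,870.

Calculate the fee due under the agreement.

$123,605.10

First $85,000 at 35% = $29,750.00
Next $79,000 at 32% = $25,280.00
Next $125,500 at 28% = $35,140.00
Remaining $145,370 at 23% = $33,435.10
Fee: $29,750.00 + $25,280.00 + $35,140.00 + $33,435.10 = $123,605.10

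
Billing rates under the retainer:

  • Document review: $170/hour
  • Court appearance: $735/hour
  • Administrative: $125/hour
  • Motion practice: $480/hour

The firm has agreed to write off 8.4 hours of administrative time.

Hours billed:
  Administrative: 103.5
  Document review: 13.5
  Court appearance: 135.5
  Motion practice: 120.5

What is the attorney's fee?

$171,615.00

Document review: 13.5 × $170 = $2,295.00
Court appearance: 135.5 × $735 = $99,592.50
Administrative: 103.5 × $125 = $12,937.50
Motion practice: 120.5 × $480 = $57,840.00
Subtotal: $172,665.00
Write-off: 8.4 × $125 = $1,050.00
Total: $172,665.00 − $1,050.00 = $171,615.00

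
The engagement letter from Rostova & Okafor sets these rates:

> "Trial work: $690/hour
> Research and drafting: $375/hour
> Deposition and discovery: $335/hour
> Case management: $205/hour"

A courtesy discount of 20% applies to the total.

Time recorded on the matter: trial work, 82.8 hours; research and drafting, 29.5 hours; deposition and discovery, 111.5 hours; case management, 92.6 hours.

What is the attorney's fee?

$99,624.00

Trial work: 82.8 × $690 = $57,132.00
Research and drafting: 29.5 × $375 = $11,062.50
Deposition and discovery: 111.5 × $335 = $37,352.50
Case management: 92.6 × $205 = $18,983.00
Subtotal: $124,530.00
Less 20% discount: −$24,906.00
Total: $124,530.00 − $24,906.00 = $99,624.00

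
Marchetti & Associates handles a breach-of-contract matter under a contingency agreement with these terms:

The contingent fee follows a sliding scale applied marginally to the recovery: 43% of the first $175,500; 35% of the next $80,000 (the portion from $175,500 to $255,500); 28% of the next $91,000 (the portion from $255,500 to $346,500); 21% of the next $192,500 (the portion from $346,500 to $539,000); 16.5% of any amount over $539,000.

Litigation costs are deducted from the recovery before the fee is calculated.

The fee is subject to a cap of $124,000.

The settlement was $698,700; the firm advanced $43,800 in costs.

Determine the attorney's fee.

$124,000.00

Fee base (net of costs): $698,700 − $43,800 = $654,900
First $175,500 at 43% = $75,465.00
Next $80,000 at 35% = $28,000.00
Next $91,000 at 28% = $25,480.00
Next $192,500 at 21% = $40,425.00
Remaining $115,900 at 16.5% = $19,123.50
Fee: $75,465.00 + $28,000.00 + $25,480.00 + $40,425.00 + $19,123.50 = $188,493.50
$188,493.50 exceeds the $124,000 cap, so the fee is capped at $124,000.00.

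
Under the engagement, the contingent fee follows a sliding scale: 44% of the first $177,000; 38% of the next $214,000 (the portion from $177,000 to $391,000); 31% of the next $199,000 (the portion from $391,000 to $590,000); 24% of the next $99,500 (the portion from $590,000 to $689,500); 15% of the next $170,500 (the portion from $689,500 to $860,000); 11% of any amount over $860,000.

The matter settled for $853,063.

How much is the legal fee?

$269,304.45

First $177,000 at 44% = $77,880.00
Next $214,000 at 38% = $81,320.00
Next $199,000 at 31% = $61,690.00
Next $99,500 at 24% = $23,880.00
Remaining $163,563 at 15% = $24,534.45
Fee: $77,880.00 + $81,320.00 + $61,690.00 + $23,880.00 + $24,534.45 = $269,304.45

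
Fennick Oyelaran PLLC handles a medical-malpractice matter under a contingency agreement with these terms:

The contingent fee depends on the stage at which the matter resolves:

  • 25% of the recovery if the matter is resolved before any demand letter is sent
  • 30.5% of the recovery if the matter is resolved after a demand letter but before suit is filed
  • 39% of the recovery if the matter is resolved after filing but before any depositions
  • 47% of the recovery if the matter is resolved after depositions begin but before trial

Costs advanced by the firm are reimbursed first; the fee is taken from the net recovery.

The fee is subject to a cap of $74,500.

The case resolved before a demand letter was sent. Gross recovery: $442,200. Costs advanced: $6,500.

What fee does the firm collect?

$74,500.00

Fee base (net of costs): $442,200 − $6,500 = $435,700
The matter resolved before a demand letter was sent, so the 25% rate applies.
$435,700 × 25% = $108,925.00
$108,925.00 exceeds the $74,500 cap, so the fee is capped at $74,500.00.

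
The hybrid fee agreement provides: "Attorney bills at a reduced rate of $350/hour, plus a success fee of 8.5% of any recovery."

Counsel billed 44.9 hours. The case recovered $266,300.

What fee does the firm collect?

Hourly: 44.9 × $350 = $15,715.00
Success fee: 8.5% of $266,300 = $22,635.50
Total: $15,715.00 + $22,635.50 = $38,350.50

$38,350.50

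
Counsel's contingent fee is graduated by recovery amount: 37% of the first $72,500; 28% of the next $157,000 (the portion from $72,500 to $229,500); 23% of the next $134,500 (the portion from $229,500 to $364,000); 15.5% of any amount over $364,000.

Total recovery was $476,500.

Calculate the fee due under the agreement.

First $72,500 at 37% = $26,825.00
Next $157,000 at 28% = $43,960.00
Next $134,500 at 23% = $30,935.00
Remaining $112,500 at 15.5% = $17,437.50
Fee: $26,825.00 + $43,960.00 + $30,935.00 + $17,437.50 = $119,157.50

$119,157.50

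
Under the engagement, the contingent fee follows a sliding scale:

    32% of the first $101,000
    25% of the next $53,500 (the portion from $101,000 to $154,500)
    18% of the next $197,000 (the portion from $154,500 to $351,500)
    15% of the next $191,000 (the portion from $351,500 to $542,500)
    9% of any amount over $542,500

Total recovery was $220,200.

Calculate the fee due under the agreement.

$57,521.00

First $101,000 at 32% = $32,320.00
Next $53,500 at 25% = $13,375.00
Remaining $65,700 at 18% = $11,826.00
Fee: $32,320.00 + $13,375.00 + $11,826.00 = $57,521.00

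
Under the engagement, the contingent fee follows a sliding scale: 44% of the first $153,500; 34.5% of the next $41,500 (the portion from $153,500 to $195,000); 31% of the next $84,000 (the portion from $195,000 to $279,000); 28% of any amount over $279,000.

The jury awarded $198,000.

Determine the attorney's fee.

$82,787.50

First $153,500 at 44% = $67,540.00
Next $41,500 at 34.5% = $14,317.50
Remaining $3,000 at 31% = $930.00
Fee: $67,540.00 + $14,317.50 + $930.00 = $82,787.50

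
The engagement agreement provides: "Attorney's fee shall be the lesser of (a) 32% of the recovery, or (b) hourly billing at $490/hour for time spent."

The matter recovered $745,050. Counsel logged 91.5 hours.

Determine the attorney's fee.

(a) 32% of $745,050 = $238,416.00
(b) 91.5 × $490 = $44,835.00
The lesser is (b): $44,835.00.

$44,835.00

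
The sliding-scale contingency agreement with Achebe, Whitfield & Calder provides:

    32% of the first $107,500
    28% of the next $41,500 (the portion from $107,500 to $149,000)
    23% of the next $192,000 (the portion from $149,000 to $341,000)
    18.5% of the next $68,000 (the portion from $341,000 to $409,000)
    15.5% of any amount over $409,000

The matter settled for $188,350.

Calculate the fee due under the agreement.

$55,070.50

First $107,500 at 32% = $34,400.00
Next $41,500 at 28% = $11,620.00
Remaining $39,350 at 23% = $9,050.50
Fee: $34,400.00 + $11,620.00 + $9,050.50 = $55,070.50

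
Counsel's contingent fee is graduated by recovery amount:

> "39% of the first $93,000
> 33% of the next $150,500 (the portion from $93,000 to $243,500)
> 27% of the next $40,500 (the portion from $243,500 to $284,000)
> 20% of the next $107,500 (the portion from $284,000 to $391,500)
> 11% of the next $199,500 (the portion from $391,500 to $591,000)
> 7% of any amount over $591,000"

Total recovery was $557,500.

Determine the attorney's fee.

First $93,000 at 39% = $36,270.00
Next $150,500 at 33% = $49,665.00
Next $40,500 at 27% = $10,935.00
Next $107,500 at 20% = $21,500.00
Remaining $166,000 at 11% = $18,260.00
Fee: $36,270.00 + $49,665.00 + $10,935.00 + $21,500.00 + $18,260.00 = $136,630.00

$136,630.00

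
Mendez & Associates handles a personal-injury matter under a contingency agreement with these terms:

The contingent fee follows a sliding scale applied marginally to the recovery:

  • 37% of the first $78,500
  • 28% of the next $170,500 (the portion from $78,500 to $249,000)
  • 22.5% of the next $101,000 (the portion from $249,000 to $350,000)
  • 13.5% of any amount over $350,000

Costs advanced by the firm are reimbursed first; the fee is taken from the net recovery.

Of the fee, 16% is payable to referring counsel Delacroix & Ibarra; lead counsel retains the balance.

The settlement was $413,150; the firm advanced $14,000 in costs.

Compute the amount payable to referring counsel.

Fee base (net of costs): $413,150 − $14,000 = $399,150
First $78,500 at 37% = $29,045.00
Next $170,500 at 28% = $47,740.00
Next $101,000 at 22.5% = $22,725.00
Remaining $49,150 at 13.5% = $6,635.25
Fee: $29,045.00 + $47,740.00 + $22,725.00 + $6,635.25 = $106,145.25
Referral share: 16% of $106,145.25 = $16,983.24; lead counsel retains $106,145.25 − $16,983.24 = $89,162.01.

$16,983.24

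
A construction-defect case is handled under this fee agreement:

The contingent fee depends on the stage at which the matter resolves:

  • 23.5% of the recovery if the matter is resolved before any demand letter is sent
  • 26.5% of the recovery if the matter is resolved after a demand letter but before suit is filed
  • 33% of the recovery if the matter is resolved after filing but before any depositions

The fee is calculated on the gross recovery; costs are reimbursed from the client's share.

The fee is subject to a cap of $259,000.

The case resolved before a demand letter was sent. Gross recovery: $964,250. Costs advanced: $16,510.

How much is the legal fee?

$226,598.75

Fee base is the gross recovery, $964,250; costs are reimbursed separately.
The matter resolved before a demand letter was sent, so the 23.5% rate applies.
$964,250 × 23.5% = $226,598.75
$226,598.75 is under the $259,000 cap.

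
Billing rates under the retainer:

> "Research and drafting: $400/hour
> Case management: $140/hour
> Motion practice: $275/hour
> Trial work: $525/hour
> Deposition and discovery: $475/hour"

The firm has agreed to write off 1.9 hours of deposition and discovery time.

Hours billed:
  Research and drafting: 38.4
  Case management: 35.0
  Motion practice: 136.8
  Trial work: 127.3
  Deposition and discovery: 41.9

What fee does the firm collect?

$143,712.50

Research and drafting: 38.4 × $400 = $15,360.00
Case management: 35.0 × $140 = $4,900.00
Motion practice: 136.8 × $275 = $37,620.00
Trial work: 127.3 × $525 = $66,832.50
Deposition and discovery: 41.9 × $475 = $19,902.50
Subtotal: $144,615.00
Write-off: 1.9 × $475 = $902.50
Total: $144,615.00 − $902.50 = $143,712.50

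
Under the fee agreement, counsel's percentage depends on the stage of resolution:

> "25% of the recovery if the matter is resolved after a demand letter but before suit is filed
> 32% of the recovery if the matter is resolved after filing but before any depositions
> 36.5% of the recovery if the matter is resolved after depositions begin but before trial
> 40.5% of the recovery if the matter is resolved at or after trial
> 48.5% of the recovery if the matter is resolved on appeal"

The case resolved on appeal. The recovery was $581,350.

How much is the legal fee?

$281,954.75

The matter resolved on appeal, so the 48.5% rate applies.
$581,350 × 48.5% = $281,954.75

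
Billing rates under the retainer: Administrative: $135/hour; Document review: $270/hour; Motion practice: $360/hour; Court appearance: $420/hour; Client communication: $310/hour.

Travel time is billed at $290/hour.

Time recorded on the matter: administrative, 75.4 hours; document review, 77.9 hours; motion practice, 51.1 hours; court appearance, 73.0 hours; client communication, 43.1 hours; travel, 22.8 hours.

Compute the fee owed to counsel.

$100,241.00

Administrative: 75.4 × $135 = $10,179.00
Document review: 77.9 × $270 = $21,033.00
Motion practice: 51.1 × $360 = $18,396.00
Court appearance: 73.0 × $420 = $30,660.00
Client communication: 43.1 × $310 = $13,361.00
Subtotal: $10,179.00 + $21,033.00 + $18,396.00 + $30,660.00 + $13,361.00 = $93,629.00
Travel: 22.8 × $290 = $6,612.00
Total: $93,629.00 + $6,612.00 = $100,241.00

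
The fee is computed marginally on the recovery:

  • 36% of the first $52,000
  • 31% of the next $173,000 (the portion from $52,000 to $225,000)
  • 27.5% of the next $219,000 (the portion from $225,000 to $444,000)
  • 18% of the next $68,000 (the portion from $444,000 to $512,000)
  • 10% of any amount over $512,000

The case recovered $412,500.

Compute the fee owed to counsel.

First $52,000 at 36% = $18,720.00
Next $173,000 at 31% = $53,630.00
Remaining $187,500 at 27.5% = $51,562.50
Fee: $18,720.00 + $53,630.00 + $51,562.50 = $123,912.50

$123,912.50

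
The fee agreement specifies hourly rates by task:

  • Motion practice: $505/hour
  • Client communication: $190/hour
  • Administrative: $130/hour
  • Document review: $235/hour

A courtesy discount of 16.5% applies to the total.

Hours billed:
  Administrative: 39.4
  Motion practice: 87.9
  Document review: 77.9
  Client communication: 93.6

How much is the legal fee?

$71,477.67

Motion practice: 87.9 × $505 = $44,389.50
Client communication: 93.6 × $190 = $17,784.00
Administrative: 39.4 × $130 = $5,122.00
Document review: 77.9 × $235 = $18,306.50
Subtotal: $85,602.00
Less 16.5% discount: −$14,124.33
Total: $85,602.00 − $14,124.33 = $71,477.67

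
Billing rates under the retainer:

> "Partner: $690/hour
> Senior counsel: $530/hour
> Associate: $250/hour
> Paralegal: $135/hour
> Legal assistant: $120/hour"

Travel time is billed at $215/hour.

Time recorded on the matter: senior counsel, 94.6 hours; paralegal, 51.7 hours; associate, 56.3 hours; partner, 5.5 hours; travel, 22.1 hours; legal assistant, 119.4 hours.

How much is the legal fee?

$94,067.00

Partner: 5.5 × $690 = $3,795.00
Senior counsel: 94.6 × $530 = $50,138.00
Associate: 56.3 × $250 = $14,075.00
Paralegal: 51.7 × $135 = $6,979.50
Legal assistant: 119.4 × $120 = $14,328.00
Subtotal: $3,795.00 + $50,138.00 + $14,075.00 + $6,979.50 + $14,328.00 = $89,315.50
Travel: 22.1 × $215 = $4,751.50
Total: $89,315.50 + $4,751.50 = $94,067.00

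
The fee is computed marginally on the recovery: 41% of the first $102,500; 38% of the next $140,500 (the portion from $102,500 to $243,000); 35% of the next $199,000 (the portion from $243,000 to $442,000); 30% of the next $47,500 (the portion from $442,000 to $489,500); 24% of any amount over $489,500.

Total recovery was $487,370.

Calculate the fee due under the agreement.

First $102,500 at 41% = $42,025.00
Next $140,500 at 38% = $53,390.00
Next $199,000 at 35% = $69,650.00
Remaining $45,370 at 30% = $13,611.00
Fee: $42,025.00 + $53,390.00 + $69,650.00 + $13,611.00 = $178,676.00

$178,676.00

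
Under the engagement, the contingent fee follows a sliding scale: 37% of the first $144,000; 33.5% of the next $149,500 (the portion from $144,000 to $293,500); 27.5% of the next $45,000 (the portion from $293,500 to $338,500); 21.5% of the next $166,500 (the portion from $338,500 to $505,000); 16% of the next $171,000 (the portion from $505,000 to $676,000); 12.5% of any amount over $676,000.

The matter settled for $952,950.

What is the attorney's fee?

$213,513.75

First $144,000 at 37% = $53,280.00
Next $149,500 at 33.5% = $50,082.50
Next $45,000 at 27.5% = $12,375.00
Next $166,500 at 21.5% = $35,797.50
Next $171,000 at 16% = $27,360.00
Remaining $276,950 at 12.5% = $34,618.75
Fee: $53,280.00 + $50,082.50 + $12,375.00 + $35,797.50 + $27,360.00 + $34,618.75 = $213,513.75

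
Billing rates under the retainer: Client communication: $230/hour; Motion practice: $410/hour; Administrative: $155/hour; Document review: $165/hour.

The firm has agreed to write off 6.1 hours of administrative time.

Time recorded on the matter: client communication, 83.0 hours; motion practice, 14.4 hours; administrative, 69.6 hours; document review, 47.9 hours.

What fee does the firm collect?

Client communication: 83.0 × $230 = $19,090.00
Motion practice: 14.4 × $410 = $5,904.00
Administrative: 69.6 × $155 = $10,788.00
Document review: 47.9 × $165 = $7,903.50
Subtotal: $43,685.50
Write-off: 6.1 × $155 = $945.50
Total: $43,685.50 − $945.50 = $42,740.00

$42,740.00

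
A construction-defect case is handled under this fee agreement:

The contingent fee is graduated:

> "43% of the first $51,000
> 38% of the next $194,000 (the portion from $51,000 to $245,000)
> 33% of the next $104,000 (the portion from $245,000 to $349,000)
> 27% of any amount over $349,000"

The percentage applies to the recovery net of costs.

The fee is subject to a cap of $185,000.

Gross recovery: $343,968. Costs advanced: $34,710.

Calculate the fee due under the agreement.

$116,855.14

Fee base (net of costs): $343,968 − $34,710 = $309,258
First $51,000 at 43% = $21,930.00
Next $194,000 at 38% = $73,720.00
Remaining $64,258 at 33% = $21,205.14
Fee: $21,930.00 + $73,720.00 + $21,205.14 = $116,855.14
$116,855.14 is under the $185,000 cap.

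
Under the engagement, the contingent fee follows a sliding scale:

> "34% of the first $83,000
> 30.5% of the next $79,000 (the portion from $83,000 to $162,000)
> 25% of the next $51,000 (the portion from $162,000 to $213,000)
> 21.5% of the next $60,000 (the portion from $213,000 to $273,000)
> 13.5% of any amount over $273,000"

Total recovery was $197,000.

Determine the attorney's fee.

$61,065.00

First $83,000 at 34% = $28,220.00
Next $79,000 at 30.5% = $24,095.00
Remaining $35,000 at 25% = $8,750.00
Fee: $28,220.00 + $24,095.00 + $8,750.00 = $61,065.00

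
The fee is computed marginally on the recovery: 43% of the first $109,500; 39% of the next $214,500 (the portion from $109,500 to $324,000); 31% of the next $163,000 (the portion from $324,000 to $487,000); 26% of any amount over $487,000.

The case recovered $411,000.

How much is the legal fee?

$157,710.00

First $109,500 at 43% = $47,085.00
Next $214,500 at 39% = $83,655.00
Remaining $87,000 at 31% = $26,970.00
Fee: $47,085.00 + $83,655.00 + $26,970.00 = $157,710.00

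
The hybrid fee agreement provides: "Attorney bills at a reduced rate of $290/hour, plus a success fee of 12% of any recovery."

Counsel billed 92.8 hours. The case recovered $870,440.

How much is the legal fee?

Hourly: 92.8 × $290 = $26,912.00
Success fee: 12% of $870,440 = $104,452.80
Total: $26,912.00 + $104,452.80 = $131,364.80

$131,364.80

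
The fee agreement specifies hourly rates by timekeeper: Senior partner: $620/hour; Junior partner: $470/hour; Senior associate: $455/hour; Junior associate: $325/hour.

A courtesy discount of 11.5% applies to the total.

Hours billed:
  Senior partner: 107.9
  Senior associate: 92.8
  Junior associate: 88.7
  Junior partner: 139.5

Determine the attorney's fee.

$180,110.33

Senior partner: 107.9 × $620 = $66,898.00
Junior partner: 139.5 × $470 = $65,565.00
Senior associate: 92.8 × $455 = $42,224.00
Junior associate: 88.7 × $325 = $28,827.50
Subtotal: $203,514.50
Less 11.5% discount: −$23,404.17
Total: $203,514.50 − $23,404.17 = $180,110.33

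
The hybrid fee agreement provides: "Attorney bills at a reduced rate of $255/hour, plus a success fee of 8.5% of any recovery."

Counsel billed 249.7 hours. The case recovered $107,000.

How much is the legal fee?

$72,768.50

Hourly: 249.7 × $255 = $63,673.50
Success fee: 8.5% of $107,000 = $9,095.00
Total: $63,673.50 + $9,095.00 = $72,768.50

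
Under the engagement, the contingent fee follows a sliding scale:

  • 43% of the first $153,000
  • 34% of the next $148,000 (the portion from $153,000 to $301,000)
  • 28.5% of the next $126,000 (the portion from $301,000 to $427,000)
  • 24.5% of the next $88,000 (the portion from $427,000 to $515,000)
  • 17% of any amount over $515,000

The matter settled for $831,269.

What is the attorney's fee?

First $153,000 at 43% = $65,790.00
Next $148,000 at 34% = $50,320.00
Next $126,000 at 28.5% = $35,910.00
Next $88,000 at 24.5% = $21,560.00
Remaining $316,269 at 17% = $53,765.73
Fee: $65,790.00 + $50,320.00 + $35,910.00 + $21,560.00 + $53,765.73 = $227,345.73

$227,345.73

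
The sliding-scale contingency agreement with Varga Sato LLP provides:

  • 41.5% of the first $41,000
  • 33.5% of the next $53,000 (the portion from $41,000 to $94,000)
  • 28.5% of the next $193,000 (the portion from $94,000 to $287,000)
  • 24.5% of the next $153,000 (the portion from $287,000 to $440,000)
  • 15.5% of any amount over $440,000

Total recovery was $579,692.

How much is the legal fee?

First $41,000 at 41.5% = $17,015.00
Next $53,000 at 33.5% = $17,755.00
Next $193,000 at 28.5% = $55,005.00
Next $153,000 at 24.5% = $37,485.00
Remaining $139,692 at 15.5% = $21,652.26
Fee: $17,015.00 + $17,755.00 + $55,005.00 + $37,485.00 + $21,652.26 = $148,912.26

$148,912.26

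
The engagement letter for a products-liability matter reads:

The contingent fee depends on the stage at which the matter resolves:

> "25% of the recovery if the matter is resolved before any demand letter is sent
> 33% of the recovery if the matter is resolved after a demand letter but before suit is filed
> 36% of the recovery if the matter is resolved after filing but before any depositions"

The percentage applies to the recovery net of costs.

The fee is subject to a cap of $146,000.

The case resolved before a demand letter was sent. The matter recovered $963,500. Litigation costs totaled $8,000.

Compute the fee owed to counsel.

$146,000.00

Fee base (net of costs): $963,500 − $8,000 = $955,500
The matter resolved before a demand letter was sent, so the 25% rate applies.
$955,500 × 25% = $238,875.00
$238,875.00 exceeds the $146,000 cap, so the fee is capped at $146,000.00.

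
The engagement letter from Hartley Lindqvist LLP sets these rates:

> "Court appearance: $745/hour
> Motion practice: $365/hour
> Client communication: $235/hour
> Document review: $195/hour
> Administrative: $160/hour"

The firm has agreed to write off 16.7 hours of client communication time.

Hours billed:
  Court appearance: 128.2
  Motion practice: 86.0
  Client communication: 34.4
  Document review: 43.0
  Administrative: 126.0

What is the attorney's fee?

Court appearance: 128.2 × $745 = $95,509.00
Motion practice: 86.0 × $365 = $31,390.00
Client communication: 34.4 × $235 = $8,084.00
Document review: 43.0 × $195 = $8,385.00
Administrative: 126.0 × $160 = $20,160.00
Subtotal: $163,528.00
Write-off: 16.7 × $235 = $3,924.50
Total: $163,528.00 − $3,924.50 = $159,603.50

$159,603.50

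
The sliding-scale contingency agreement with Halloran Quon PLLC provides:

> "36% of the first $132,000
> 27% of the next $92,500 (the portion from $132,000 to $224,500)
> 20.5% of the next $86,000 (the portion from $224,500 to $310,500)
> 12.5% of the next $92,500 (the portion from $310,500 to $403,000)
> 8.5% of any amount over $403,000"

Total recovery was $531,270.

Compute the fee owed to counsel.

$112,590.45

First $132,000 at 36% = $47,520.00
Next $92,500 at 27% = $24,975.00
Next $86,000 at 20.5% = $17,630.00
Next $92,500 at 12.5% = $11,562.50
Remaining $128,270 at 8.5% = $10,902.95
Fee: $47,520.00 + $24,975.00 + $17,630.00 + $11,562.50 + $10,902.95 = $112,590.45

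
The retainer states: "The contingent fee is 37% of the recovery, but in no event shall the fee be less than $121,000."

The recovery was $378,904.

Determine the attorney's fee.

$140,194.48

37% of $378,904 = $140,194.48
That exceeds the $121,000 minimum.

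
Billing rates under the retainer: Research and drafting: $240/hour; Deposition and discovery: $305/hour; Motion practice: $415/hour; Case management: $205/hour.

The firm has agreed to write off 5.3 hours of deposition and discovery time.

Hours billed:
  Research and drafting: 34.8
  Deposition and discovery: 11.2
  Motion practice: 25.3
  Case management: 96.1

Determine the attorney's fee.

Research and drafting: 34.8 × $240 = $8,352.00
Deposition and discovery: 11.2 × $305 = $3,416.00
Motion practice: 25.3 × $415 = $10,499.50
Case management: 96.1 × $205 = $19,700.50
Subtotal: $41,968.00
Write-off: 5.3 × $305 = $1,616.50
Total: $41,968.00 − $1,616.50 = $40,351.50

$40,351.50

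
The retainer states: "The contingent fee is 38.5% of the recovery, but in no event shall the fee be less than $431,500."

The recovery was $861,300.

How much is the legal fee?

$431,500.00

38.5% of $861,300 = $331,600.50
That is below the $431,500 minimum, so the minimum applies.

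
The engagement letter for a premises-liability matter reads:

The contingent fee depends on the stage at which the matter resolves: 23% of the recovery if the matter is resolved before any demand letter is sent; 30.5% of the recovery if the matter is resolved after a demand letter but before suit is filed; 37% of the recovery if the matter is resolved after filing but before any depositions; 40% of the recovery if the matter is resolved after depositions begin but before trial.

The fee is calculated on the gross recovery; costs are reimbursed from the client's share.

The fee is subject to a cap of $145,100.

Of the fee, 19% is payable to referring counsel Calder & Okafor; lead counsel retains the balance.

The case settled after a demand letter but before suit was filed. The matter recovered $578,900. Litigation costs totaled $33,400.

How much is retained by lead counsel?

Fee base is the gross recovery, $578,900; costs are reimbursed separately.
The matter settled after a demand letter but before suit was filed, so the 30.5% rate applies.
$578,900 × 30.5% = $176,564.50
$176,564.50 exceeds the $145,100 cap, so the fee is capped at $145,100.00.
Referral share: 19% of $145,100.00 = $27,569.00; lead counsel retains $145,100.00 − $27,569.00 = $117,531.00.

$117,531.00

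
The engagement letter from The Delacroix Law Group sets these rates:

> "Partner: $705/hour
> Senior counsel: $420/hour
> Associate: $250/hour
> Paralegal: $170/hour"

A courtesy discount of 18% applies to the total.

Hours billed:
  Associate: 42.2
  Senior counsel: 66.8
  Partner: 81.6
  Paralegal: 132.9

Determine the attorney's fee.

$97,356.14

Partner: 81.6 × $705 = $57,528.00
Senior counsel: 66.8 × $420 = $28,056.00
Associate: 42.2 × $250 = $10,550.00
Paralegal: 132.9 × $170 = $22,593.00
Subtotal: $118,727.00
Less 18% discount: −$21,370.86
Total: $118,727.00 − $21,370.86 = $97,356.14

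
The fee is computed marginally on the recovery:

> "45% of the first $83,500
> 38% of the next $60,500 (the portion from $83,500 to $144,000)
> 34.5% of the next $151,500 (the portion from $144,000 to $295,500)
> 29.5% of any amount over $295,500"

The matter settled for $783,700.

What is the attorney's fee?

First $83,500 at 45% = $37,575.00
Next $60,500 at 38% = $22,990.00
Next $151,500 at 34.5% = $52,267.50
Remaining $488,200 at 29.5% = $144,019.00
Fee: $37,575.00 + $22,990.00 + $52,267.50 + $144,019.00 = $256,851.50

$256,851.50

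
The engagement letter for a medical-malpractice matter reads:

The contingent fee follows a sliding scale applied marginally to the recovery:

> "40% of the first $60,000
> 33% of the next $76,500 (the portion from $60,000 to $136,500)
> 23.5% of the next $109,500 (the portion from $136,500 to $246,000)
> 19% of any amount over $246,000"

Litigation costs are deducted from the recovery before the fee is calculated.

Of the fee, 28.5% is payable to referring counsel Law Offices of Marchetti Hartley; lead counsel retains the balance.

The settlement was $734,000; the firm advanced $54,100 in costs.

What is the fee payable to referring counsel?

$44,864.27

Fee base (net of costs): $734,000 − $54,100 = $679,900
First $60,000 at 40% = $24,000.00
Next $76,500 at 33% = $25,245.00
Next $109,500 at 23.5% = $25,732.50
Remaining $433,900 at 19% = $82,441.00
Fee: $24,000.00 + $25,245.00 + $25,732.50 + $82,441.00 = $157,418.50
Referral share: 28.5% of $157,418.50 = $44,864.27; lead counsel retains $157,418.50 − $44,864.27 = $112,554.23.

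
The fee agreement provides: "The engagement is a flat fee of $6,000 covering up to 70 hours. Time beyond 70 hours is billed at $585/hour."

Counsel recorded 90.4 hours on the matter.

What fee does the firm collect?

Flat fee: $6,000.00
Excess hours: 90.4 − 70 = 20.4
Overrun: 20.4 × $585 = $11,934.00
Total: $6,000.00 + $11,934.00 = $17,934.00

$17,934.00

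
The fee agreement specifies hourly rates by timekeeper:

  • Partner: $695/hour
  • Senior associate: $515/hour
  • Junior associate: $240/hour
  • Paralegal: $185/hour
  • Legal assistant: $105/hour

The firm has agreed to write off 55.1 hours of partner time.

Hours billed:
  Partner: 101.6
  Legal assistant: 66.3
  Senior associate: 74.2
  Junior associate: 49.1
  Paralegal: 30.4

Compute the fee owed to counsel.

$94,900.00

Partner: 101.6 × $695 = $70,612.00
Senior associate: 74.2 × $515 = $38,213.00
Junior associate: 49.1 × $240 = $11,784.00
Paralegal: 30.4 × $185 = $5,624.00
Legal assistant: 66.3 × $105 = $6,961.50
Subtotal: $133,194.50
Write-off: 55.1 × $695 = $38,294.50
Total: $133,194.50 − $38,294.50 = $94,900.00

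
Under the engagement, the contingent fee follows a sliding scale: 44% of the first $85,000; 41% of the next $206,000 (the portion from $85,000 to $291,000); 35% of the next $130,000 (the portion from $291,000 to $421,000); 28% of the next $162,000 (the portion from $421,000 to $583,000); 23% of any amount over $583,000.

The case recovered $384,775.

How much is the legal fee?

$154,681.25

First $85,000 at 44% = $37,400.00
Next $206,000 at 41% = $84,460.00
Remaining $93,775 at 35% = $32,821.25
Fee: $37,400.00 + $84,460.00 + $32,821.25 = $154,681.25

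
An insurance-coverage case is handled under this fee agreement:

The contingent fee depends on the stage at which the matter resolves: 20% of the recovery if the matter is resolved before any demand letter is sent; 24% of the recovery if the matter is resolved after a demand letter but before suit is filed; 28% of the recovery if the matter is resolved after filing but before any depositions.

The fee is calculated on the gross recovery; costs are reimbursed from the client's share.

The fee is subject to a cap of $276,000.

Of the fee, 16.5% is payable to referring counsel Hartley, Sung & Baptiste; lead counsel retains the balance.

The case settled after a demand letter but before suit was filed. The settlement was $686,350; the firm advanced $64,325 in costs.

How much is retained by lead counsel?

$137,544.54

Fee base is the gross recovery, $686,350; costs are reimbursed separately.
The matter settled after a demand letter but before suit was filed, so the 24% rate applies.
$686,350 × 24% = $164,724.00
$164,724.00 is under the $276,000 cap.
Referral share: 16.5% of $164,724.00 = $27,179.46; lead counsel retains $164,724.00 − $27,179.46 = $137,544.54.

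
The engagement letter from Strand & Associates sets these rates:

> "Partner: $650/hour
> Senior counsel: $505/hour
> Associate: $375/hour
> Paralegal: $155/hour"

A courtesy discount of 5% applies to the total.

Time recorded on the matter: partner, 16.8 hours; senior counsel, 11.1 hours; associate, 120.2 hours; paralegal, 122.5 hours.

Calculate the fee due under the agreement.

$76,558.60

Partner: 16.8 × $650 = $10,920.00
Senior counsel: 11.1 × $505 = $5,605.50
Associate: 120.2 × $375 = $45,075.00
Paralegal: 122.5 × $155 = $18,987.50
Subtotal: $80,588.00
Less 5% discount: −$4,029.40
Total: $80,588.00 − $4,029.40 = $76,558.60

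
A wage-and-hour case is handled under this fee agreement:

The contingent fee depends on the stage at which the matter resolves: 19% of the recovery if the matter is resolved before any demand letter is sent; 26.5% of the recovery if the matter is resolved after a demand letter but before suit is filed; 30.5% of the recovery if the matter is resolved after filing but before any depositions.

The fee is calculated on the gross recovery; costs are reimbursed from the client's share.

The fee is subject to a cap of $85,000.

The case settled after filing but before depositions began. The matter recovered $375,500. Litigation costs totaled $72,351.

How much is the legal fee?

$85,000.00

Fee base is the gross recovery, $375,500; costs are reimbursed separately.
The matter settled after filing but before depositions began, so the 30.5% rate applies.
$375,500 × 30.5% = $114,527.50
$114,527.50 exceeds the $85,000 cap, so the fee is capped at $85,000.00.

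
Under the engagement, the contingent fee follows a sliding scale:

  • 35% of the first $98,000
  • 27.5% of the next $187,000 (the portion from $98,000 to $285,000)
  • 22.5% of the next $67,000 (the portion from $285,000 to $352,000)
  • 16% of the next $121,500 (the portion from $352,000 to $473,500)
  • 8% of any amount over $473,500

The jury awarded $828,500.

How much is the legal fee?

$148,640.00

First $98,000 at 35% = $34,300.00
Next $187,000 at 27.5% = $51,425.00
Next $67,000 at 22.5% = $15,075.00
Next $121,500 at 16% = $19,440.00
Remaining $355,000 at 8% = $28,400.00
Fee: $34,300.00 + $51,425.00 + $15,075.00 + $19,440.00 + $28,400.00 = $148,640.00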